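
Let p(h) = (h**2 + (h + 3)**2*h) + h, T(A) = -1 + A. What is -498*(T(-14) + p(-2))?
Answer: 7470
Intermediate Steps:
p(h) = h + h**2 + h*(3 + h)**2 (p(h) = (h**2 + (3 + h)**2*h) + h = (h**2 + h*(3 + h)**2) + h = h + h**2 + h*(3 + h)**2)
-498*(T(-14) + p(-2)) = -498*((-1 - 14) - 2*(1 - 2 + (3 - 2)**2)) = -498*(-15 - 2*(1 - 2 + 1**2)) = -498*(-15 - 2*(1 - 2 + 1)) = -498*(-15 - 2*0) = -498*(-15 + 0) = -498*(-15) = 7470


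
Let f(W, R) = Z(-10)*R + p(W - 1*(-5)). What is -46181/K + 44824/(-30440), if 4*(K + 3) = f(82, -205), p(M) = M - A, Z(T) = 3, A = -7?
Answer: 699888421/2028065 ≈ 345.10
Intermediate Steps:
p(M) = 7 + M (p(M) = M - 1*(-7) = M + 7 = 7 + M)
f(W, R) = 12 + W + 3*R (f(W, R) = 3*R + (7 + (W - 1*(-5))) = 3*R + (7 + (W + 5)) = 3*R + (7 + (5 + W)) = 3*R + (12 + W) = 12 + W + 3*R)
K = -533/4 (K = -3 + (12 + 82 + 3*(-205))/4 = -3 + (12 + 82 - 615)/4 = -3 + (¼)*(-521) = -3 - 521/4 = -533/4 ≈ -133.25)
-46181/K + 44824/(-30440) = -46181/(-533/4) + 44824/(-30440) = -46181*(-4/533) + 44824*(-1/30440) = 184724/533 - 5603/3805 = 699888421/2028065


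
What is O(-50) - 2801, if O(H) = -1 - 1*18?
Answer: -2820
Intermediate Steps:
O(H) = -19 (O(H) = -1 - 18 = -19)
O(-50) - 2801 = -19 - 2801 = -2820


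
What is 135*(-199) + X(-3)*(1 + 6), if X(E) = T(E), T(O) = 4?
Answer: -26837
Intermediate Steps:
X(E) = 4
135*(-199) + X(-3)*(1 + 6) = 135*(-199) + 4*(1 + 6) = -26865 + 4*7 = -26865 + 28 = -26837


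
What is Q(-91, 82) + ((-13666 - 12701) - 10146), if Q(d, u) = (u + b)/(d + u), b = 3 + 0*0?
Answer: -328702/9 ≈ -36522.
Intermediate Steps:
b = 3 (b = 3 + 0 = 3)
Q(d, u) = (3 + u)/(d + u) (Q(d, u) = (u + 3)/(d + u) = (3 + u)/(d + u))
Q(-91, 82) + ((-13666 - 12701) - 10146) = (3 + 82)/(-91 + 82) + ((-13666 - 12701) - 10146) = 85/(-9) + (-26367 - 10146) = -1/9*85 - 36513 = -85/9 - 36513 = -328702/9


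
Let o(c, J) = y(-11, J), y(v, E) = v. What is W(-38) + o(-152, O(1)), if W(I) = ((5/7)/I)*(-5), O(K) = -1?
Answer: -2901/266 ≈ -10.906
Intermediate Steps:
W(I) = -25/(7*I) (W(I) = ((5*(⅐))/I)*(-5) = ((5/7)/I)*(-5) = (5/(7*I))*(-5) = -25/(7*I))
o(c, J) = -11
W(-38) + o(-152, O(1)) = -25/7/(-38) - 11 = -25/7*(-1/38) - 11 = 25/266 - 11 = -2901/266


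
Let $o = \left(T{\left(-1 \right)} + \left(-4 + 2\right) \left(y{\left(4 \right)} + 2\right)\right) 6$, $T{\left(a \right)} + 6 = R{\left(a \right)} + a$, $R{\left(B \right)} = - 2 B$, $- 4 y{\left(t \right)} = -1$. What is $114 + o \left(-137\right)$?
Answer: $7923$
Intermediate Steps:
$y{\left(t \right)} = \frac{1}{4}$ ($y{\left(t \right)} = \left(- \frac{1}{4}\right) \left(-1\right) = \frac{1}{4}$)
$T{\left(a \right)} = -6 - a$ ($T{\left(a \right)} = -6 + \left(- 2 a + a\right) = -6 - a$)
$o = -57$ ($o = \left(\left(-6 - -1\right) + \left(-4 + 2\right) \left(\frac{1}{4} + 2\right)\right) 6 = \left(\left(-6 + 1\right) - \frac{9}{2}\right) 6 = \left(-5 - \frac{9}{2}\right) 6 = \left(- \frac{19}{2}\right) 6 = -57$)
$114 + o \left(-137\right) = 114 - -7809 = 114 + 7809 = 7923$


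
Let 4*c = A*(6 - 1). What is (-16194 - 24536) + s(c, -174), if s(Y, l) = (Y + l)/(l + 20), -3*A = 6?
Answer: -12544487/308 ≈ -40729.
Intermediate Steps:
A = -2 (A = -⅓*6 = -2)
c = -5/2 (c = (-2*(6 - 1))/4 = (-2*5)/4 = (¼)*(-10) = -5/2 ≈ -2.5000)
s(Y, l) = (Y + l)/(20 + l)
(-16194 - 24536) + s(c, -174) = (-16194 - 24536) + (-5/2 - 174)/(20 - 174) = -40730 - 353/2/(-154) = -40730 - 1/154*(-353/2) = -40730 + 353/308 = -12544487/308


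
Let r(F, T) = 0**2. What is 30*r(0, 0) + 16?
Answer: 16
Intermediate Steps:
r(F, T) = 0
30*r(0, 0) + 16 = 30*0 + 16 = 0 + 16 = 16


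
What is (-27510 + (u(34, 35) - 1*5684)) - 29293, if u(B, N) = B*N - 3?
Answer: -61300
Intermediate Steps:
u(B, N) = -3 + B*N
(-27510 + (u(34, 35) - 1*5684)) - 29293 = (-27510 + ((-3 + 34*35) - 1*5684)) - 29293 = (-27510 + ((-3 + 1190) - 5684)) - 29293 = (-27510 + (1187 - 5684)) - 29293 = (-27510 - 4497) - 29293 = -32007 - 29293 = -61300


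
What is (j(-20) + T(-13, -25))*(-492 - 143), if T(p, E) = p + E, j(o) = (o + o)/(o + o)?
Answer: 23495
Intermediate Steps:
j(o) = 1 (j(o) = (2*o)/((2*o)) = (2*o)*(1/(2*o)) = 1)
T(p, E) = E + p
(j(-20) + T(-13, -25))*(-492 - 143) = (1 + (-25 - 13))*(-492 - 143) = (1 - 38)*(-635) = -37*(-635) = 23495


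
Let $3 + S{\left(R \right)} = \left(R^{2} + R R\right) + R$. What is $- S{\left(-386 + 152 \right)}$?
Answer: $-109275$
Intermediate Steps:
$S{\left(R \right)} = -3 + R + 2 R^{2}$ ($S{\left(R \right)} = -3 + \left(\left(R^{2} + R R\right) + R\right) = -3 + \left(\left(R^{2} + R^{2}\right) + R\right) = -3 + \left(2 R^{2} + R\right) = -3 + \left(R + 2 R^{2}\right) = -3 + R + 2 R^{2}$)
$- S{\left(-386 + 152 \right)} = - (-3 + \left(-386 + 152\right) + 2 \left(-386 + 152\right)^{2}) = - (-3 - 234 + 2 \left(-234\right)^{2}) = - (-3 - 234 + 2 \cdot 54756) = - (-3 - 234 + 109512) = \left(-1\right) 109275 = -109275$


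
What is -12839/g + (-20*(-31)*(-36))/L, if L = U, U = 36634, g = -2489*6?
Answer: 68508523/273546078 ≈ 0.25045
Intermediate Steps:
g = -14934
L = 36634
-12839/g + (-20*(-31)*(-36))/L = -12839/(-14934) + (-20*(-31)*(-36))/36634 = -12839*(-1/14934) + (620*(-36))*(1/36634) = 12839/14934 - 22320*1/36634 = 12839/14934 - 11160/18317 = 68508523/273546078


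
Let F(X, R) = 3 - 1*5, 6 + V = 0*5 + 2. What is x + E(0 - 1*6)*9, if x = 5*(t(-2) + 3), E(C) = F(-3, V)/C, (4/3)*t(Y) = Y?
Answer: 21/2 ≈ 10.500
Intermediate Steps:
V = -4 (V = -6 + (0*5 + 2) = -6 + (0 + 2) = -6 + 2 = -4)
t(Y) = 3*Y/4
F(X, R) = -2 (F(X, R) = 3 - 5 = -2)
E(C) = -2/C
x = 15/2 (x = 5*((3/4)*(-2) + 3) = 5*(-3/2 + 3) = 5*(3/2) = 15/2 ≈ 7.5000)
x + E(0 - 1*6)*9 = 15/2 - 2/(0 - 1*6)*9 = 15/2 - 2/(0 - 6)*9 = 15/2 - 2/(-6)*9 = 15/2 - 2*(-1/6)*9 = 15/2 + (1/3)*9 = 15/2 + 3 = 21/2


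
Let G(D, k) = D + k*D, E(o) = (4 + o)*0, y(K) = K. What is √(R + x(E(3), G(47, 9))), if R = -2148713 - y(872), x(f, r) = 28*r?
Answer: 5*I*√85457 ≈ 1461.7*I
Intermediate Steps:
E(o) = 0
G(D, k) = D + D*k
R = -2149585 (R = -2148713 - 1*872 = -2148713 - 872 = -2149585)
√(R + x(E(3), G(47, 9))) = √(-2149585 + 28*(47*(1 + 9))) = √(-2149585 + 28*(47*10)) = √(-2149585 + 28*470) = √(-2149585 + 13160) = √(-2136425) = 5*I*√85457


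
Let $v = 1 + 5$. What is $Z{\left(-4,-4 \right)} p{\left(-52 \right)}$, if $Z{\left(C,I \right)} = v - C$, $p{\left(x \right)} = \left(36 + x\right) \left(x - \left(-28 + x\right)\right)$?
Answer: $-4480$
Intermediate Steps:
$v = 6$
$p{\left(x \right)} = 1008 + 28 x$ ($p{\left(x \right)} = \left(36 + x\right) 28 = 1008 + 28 x$)
$Z{\left(C,I \right)} = 6 - C$
$Z{\left(-4,-4 \right)} p{\left(-52 \right)} = \left(6 - -4\right) \left(1008 + 28 \left(-52\right)\right) = \left(6 + 4\right) \left(1008 - 1456\right) = 10 \left(-448\right) = -4480$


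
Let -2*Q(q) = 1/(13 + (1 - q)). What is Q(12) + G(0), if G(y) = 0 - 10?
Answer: -41/4 ≈ -10.250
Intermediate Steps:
G(y) = -10
Q(q) = -1/(2*(14 - q)) (Q(q) = -1/(2*(13 + (1 - q))) = -1/(2*(14 - q)))
Q(12) + G(0) = 1/(2*(-14 + 12)) - 10 = (1/2)/(-2) - 10 = (1/2)*(-1/2) - 10 = -1/4 - 10 = -41/4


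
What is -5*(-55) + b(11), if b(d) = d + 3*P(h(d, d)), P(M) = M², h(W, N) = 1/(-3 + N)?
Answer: 18307/64 ≈ 286.05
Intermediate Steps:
b(d) = d + 3/(-3 + d)² (b(d) = d + 3*(1/(-3 + d))² = d + 3/(-3 + d)²)
-5*(-55) + b(11) = -5*(-55) + (11 + 3/(-3 + 11)²) = 275 + (11 + 3/8²) = 275 + (11 + 3*(1/64)) = 275 + (11 + 3/64) = 275 + 707/64 = 18307/64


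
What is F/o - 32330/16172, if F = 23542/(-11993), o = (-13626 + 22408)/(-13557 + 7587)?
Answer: -283042889575/425818972618 ≈ -0.66470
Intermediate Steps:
o = -4391/2985 (o = 8782/(-5970) = 8782*(-1/5970) = -4391/2985 ≈ -1.4710)
F = -23542/11993 (F = 23542*(-1/11993) = -23542/11993 ≈ -1.9630)
F/o - 32330/16172 = -23542/(11993*(-4391/2985)) - 32330/16172 = -23542/11993*(-2985/4391) - 32330*1/16172 = 70272870/52661263 - 16165/8086 = -283042889575/425818972618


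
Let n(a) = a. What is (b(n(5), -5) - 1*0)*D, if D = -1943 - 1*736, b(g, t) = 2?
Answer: -5358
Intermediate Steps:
D = -2679 (D = -1943 - 736 = -2679)
(b(n(5), -5) - 1*0)*D = (2 - 1*0)*(-2679) = (2 + 0)*(-2679) = 2*(-2679) = -5358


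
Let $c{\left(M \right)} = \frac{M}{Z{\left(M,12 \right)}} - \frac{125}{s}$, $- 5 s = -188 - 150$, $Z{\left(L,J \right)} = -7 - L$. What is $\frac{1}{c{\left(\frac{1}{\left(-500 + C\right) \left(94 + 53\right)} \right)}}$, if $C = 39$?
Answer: $- \frac{80168192}{148239831} \approx -0.5408$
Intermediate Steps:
$s = \frac{338}{5}$ ($s = - \frac{-188 - 150}{5} = \left(- \frac{1}{5}\right) \left(-338\right) = \frac{338}{5} \approx 67.6$)
$c{\left(M \right)} = - \frac{625}{338} + \frac{M}{-7 - M}$ ($c{\left(M \right)} = \frac{M}{-7 - M} - \frac{125}{\frac{338}{5}} = \frac{M}{-7 - M} - \frac{625}{338} = - \frac{625}{338} + \frac{M}{-7 - M}$)
$\frac{1}{c{\left(\frac{1}{\left(-500 + C\right) \left(94 + 53\right)} \right)}} = \frac{1}{\frac{1}{338} \frac{1}{7 + \frac{1}{\left(-500 + 39\right) \left(94 + 53\right)}} \left(-4375 - \frac{963}{\left(-500 + 39\right) \left(94 + 53\right)}\right)} = \frac{1}{\frac{1}{338} \frac{1}{7 + \frac{1}{\left(-461\right) 147}} \left(-4375 - \frac{963}{\left(-461\right) 147}\right)} = \frac{1}{\frac{1}{338} \frac{1}{7 + \frac{1}{-67767}} \left(-4375 - \frac{963}{-67767}\right)} = \frac{1}{\frac{1}{338} \frac{1}{7 - \frac{1}{67767}} \left(-4375 - - \frac{321}{22589}\right)} = \frac{1}{\frac{1}{338} \frac{1}{\frac{474368}{67767}} \left(-4375 + \frac{321}{22589}\right)} = \frac{1}{\frac{1}{338} \cdot \frac{67767}{474368} \left(- \frac{98826554}{22589}\right)} = \frac{1}{- \frac{148239831}{80168192}} = - \frac{80168192}{148239831}$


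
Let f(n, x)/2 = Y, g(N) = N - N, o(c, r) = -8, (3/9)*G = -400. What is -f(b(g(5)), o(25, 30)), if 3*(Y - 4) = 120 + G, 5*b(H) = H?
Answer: 712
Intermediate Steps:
G = -1200 (G = 3*(-400) = -1200)
g(N) = 0
b(H) = H/5
Y = -356 (Y = 4 + (120 - 1200)/3 = 4 + (1/3)*(-1080) = 4 - 360 = -356)
f(n, x) = -712 (f(n, x) = 2*(-356) = -712)
-f(b(g(5)), o(25, 30)) = -1*(-712) = 712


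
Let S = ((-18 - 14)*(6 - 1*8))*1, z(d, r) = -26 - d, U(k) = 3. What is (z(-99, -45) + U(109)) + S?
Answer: 140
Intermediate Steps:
S = 64 (S = -32*(6 - 8)*1 = -32*(-2)*1 = 64*1 = 64)
(z(-99, -45) + U(109)) + S = ((-26 - 1*(-99)) + 3) + 64 = ((-26 + 99) + 3) + 64 = (73 + 3) + 64 = 76 + 64 = 140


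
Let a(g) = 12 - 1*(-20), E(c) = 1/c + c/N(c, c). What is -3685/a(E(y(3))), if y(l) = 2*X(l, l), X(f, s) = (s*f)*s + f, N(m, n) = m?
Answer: -3685/32 ≈ -115.16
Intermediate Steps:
X(f, s) = f + f*s**2 (X(f, s) = (f*s)*s + f = f*s**2 + f = f + f*s**2)
y(l) = 2*l*(1 + l**2) (y(l) = 2*(l*(1 + l**2)) = 2*l*(1 + l**2))
E(c) = 1 + 1/c (E(c) = 1/c + c/c = 1/c + 1 = 1 + 1/c)
a(g) = 32 (a(g) = 12 + 20 = 32)
-3685/a(E(y(3))) = -3685/32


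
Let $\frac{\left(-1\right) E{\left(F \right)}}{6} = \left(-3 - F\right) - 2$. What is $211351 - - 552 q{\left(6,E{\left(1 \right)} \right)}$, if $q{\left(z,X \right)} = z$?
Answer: $214663$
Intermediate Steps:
$E{\left(F \right)} = 30 + 6 F$ ($E{\left(F \right)} = - 6 \left(\left(-3 - F\right) - 2\right) = - 6 \left(-5 - F\right) = 30 + 6 F$)
$211351 - - 552 q{\left(6,E{\left(1 \right)} \right)} = 211351 - \left(-552\right) 6 = 211351 - -3312 = 211351 + 3312 = 214663$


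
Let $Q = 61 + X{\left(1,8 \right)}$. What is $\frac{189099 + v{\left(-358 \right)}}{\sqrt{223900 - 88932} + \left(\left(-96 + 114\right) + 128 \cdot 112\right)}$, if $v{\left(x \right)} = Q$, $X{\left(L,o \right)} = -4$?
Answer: $\frac{226262102}{17158529} - \frac{31526 \sqrt{33742}}{17158529} \approx 12.849$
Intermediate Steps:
$Q = 57$ ($Q = 61 - 4 = 57$)
$v{\left(x \right)} = 57$
$\frac{189099 + v{\left(-358 \right)}}{\sqrt{223900 - 88932} + \left(\left(-96 + 114\right) + 128 \cdot 112\right)} = \frac{189099 + 57}{\sqrt{223900 - 88932} + \left(\left(-96 + 114\right) + 128 \cdot 112\right)} = \frac{189156}{\sqrt{134968} + \left(18 + 14336\right)} = \frac{189156}{2 \sqrt{33742} + 14354} = \frac{189156}{14354 + 2 \sqrt{33742}}$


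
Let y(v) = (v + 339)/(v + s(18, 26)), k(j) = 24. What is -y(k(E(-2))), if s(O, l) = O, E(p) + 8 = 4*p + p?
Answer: -121/14 ≈ -8.6429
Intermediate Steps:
E(p) = -8 + 5*p (E(p) = -8 + (4*p + p) = -8 + 5*p)
y(v) = (339 + v)/(18 + v) (y(v) = (v + 339)/(v + 18) = (339 + v)/(18 + v))
-y(k(E(-2))) = -(339 + 24)/(18 + 24) = -363/42 = -1*121/14 = -121/14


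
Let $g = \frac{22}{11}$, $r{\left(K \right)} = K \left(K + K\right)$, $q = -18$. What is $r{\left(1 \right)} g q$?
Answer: $-72$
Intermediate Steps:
$r{\left(K \right)} = 2 K^{2}$ ($r{\left(K \right)} = K 2 K = 2 K^{2}$)
$g = 2$ ($g = 22 \cdot \frac{1}{11} = 2$)
$r{\left(1 \right)} g q = 2 \cdot 1^{2} \cdot 2 \left(-18\right) = 2 \cdot 1 \cdot 2 \left(-18\right) = 2 \cdot 2 \left(-18\right) = 4 \left(-18\right) = -72$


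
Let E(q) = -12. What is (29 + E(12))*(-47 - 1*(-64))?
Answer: 289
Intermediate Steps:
(29 + E(12))*(-47 - 1*(-64)) = (29 - 12)*(-47 - 1*(-64)) = 17*(-47 + 64) = 17*17 = 289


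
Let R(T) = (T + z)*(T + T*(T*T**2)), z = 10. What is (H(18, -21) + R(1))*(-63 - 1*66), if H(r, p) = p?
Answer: -129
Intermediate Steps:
R(T) = (10 + T)*(T + T**4) (R(T) = (T + 10)*(T + T*(T*T**2)) = (10 + T)*(T + T*T**3) = (10 + T)*(T + T**4))
(H(18, -21) + R(1))*(-63 - 1*66) = (-21 + 1*(10 + 1 + 1**4 + 10*1**3))*(-63 - 1*66) = (-21 + 1*(10 + 1 + 1 + 10*1))*(-63 - 66) = (-21 + 1*(10 + 1 + 1 + 10))*(-129) = (-21 + 1*22)*(-129) = (-21 + 22)*(-129) = 1*(-129) = -129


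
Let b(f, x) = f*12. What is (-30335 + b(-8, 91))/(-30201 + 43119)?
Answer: -30431/12918 ≈ -2.3557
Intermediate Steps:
b(f, x) = 12*f
(-30335 + b(-8, 91))/(-30201 + 43119) = (-30335 + 12*(-8))/(-30201 + 43119) = (-30335 - 96)/12918 = -30431*1/12918 = -30431/12918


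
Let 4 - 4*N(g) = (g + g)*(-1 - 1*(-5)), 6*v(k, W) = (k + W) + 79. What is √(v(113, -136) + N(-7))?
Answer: √219/3 ≈ 4.9329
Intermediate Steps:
v(k, W) = 79/6 + W/6 + k/6 (v(k, W) = ((k + W) + 79)/6 = ((W + k) + 79)/6 = (79 + W + k)/6 = 79/6 + W/6 + k/6)
N(g) = 1 - 2*g (N(g) = 1 - (g + g)*(-1 - 1*(-5))/4 = 1 - 2*g*(-1 + 5)/4 = 1 - 2*g*4/4 = 1 - 2*g)
√(v(113, -136) + N(-7)) = √((79/6 + (⅙)*(-136) + (⅙)*113) + (1 - 2*(-7))) = √((79/6 - 68/3 + 113/6) + (1 + 14)) = √(28/3 + 15) = √(73/3) = √219/3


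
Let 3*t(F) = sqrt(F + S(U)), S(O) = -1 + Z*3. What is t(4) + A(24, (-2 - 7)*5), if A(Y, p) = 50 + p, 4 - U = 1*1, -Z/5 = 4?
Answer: 5 + I*sqrt(57)/3 ≈ 5.0 + 2.5166*I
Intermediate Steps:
Z = -20 (Z = -5*4 = -20)
U = 3 (U = 4 - 1 = 3)
S(O) = -61 (S(O) = -1 - 20*3 = -1 - 60 = -61)
t(F) = sqrt(-61 + F)/3 (t(F) = sqrt(F - 61)/3 = sqrt(-61 + F)/3)
t(4) + A(24, (-2 - 7)*5) = sqrt(-61 + 4)/3 + (50 + (-2 - 7)*5) = sqrt(-57)/3 + (50 - 9*5) = (I*sqrt(57))/3 + (50 - 45) = I*sqrt(57)/3 + 5 = 5 + I*sqrt(57)/3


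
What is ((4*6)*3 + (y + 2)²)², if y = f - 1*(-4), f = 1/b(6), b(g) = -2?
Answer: 167281/16 ≈ 10455.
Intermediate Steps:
f = -½ (f = 1/(-2) = -½ ≈ -0.50000)
y = 7/2 (y = -½ - 1*(-4) = -½ + 4 = 7/2 ≈ 3.5000)
((4*6)*3 + (y + 2)²)² = ((4*6)*3 + (7/2 + 2)²)² = (24*3 + (11/2)²)² = (72 + 121/4)² = (409/4)² = 167281/16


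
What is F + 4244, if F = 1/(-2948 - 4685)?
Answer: 32394451/7633 ≈ 4244.0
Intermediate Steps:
F = -1/7633 (F = 1/(-7633) = -1/7633 ≈ -0.00013101)
F + 4244 = -1/7633 + 4244 = 32394451/7633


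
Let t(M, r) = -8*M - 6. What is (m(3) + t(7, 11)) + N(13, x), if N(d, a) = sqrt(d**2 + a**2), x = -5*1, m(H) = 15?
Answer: -47 + sqrt(194) ≈ -33.072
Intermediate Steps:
x = -5
t(M, r) = -6 - 8*M
N(d, a) = sqrt(a**2 + d**2)
(m(3) + t(7, 11)) + N(13, x) = (15 + (-6 - 8*7)) + sqrt((-5)**2 + 13**2) = (15 + (-6 - 56)) + sqrt(25 + 169) = (15 - 62) + sqrt(194) = -47 + sqrt(194)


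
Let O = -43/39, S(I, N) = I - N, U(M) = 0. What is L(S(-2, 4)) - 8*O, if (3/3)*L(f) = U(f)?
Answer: 344/39 ≈ 8.8205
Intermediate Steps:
L(f) = 0
O = -43/39 (O = -43*1/39 = -43/39 ≈ -1.1026)
L(S(-2, 4)) - 8*O = 0 - 8*(-43/39) = 0 + 344/39 = 344/39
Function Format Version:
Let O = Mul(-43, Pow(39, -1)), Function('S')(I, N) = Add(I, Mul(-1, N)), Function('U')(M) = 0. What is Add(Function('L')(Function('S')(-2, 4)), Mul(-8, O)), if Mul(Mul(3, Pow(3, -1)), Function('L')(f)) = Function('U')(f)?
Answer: Rational(344, 39) ≈ 8.8205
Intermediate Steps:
Function('L')(f) = 0
O = Rational(-43, 39) (O = Mul(-43, Rational(1, 39)) = Rational(-43, 39) ≈ -1.1026)
Add(Function('L')(Function('S')(-2, 4)), Mul(-8, O)) = Add(0, Mul(-8, Rational(-43, 39))) = Add(0, Rational(344, 39)) = Rational(344, 39)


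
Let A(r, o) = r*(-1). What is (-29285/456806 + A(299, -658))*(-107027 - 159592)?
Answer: 36423962452701/456806 ≈ 7.9736e+7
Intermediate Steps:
A(r, o) = -r
(-29285/456806 + A(299, -658))*(-107027 - 159592) = (-29285/456806 - 1*299)*(-107027 - 159592) = (-29285*1/456806 - 299)*(-266619) = (-29285/456806 - 299)*(-266619) = -136614279/456806*(-266619) = 36423962452701/456806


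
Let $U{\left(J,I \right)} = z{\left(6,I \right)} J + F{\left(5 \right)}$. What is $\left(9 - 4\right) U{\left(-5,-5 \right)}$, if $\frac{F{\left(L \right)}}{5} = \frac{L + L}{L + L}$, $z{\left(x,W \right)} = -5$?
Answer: $150$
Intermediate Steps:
$F{\left(L \right)} = 5$ ($F{\left(L \right)} = 5 \frac{L + L}{L + L} = 5 \frac{2 L}{2 L} = 5 \cdot 2 L \frac{1}{2 L} = 5 \cdot 1 = 5$)
$U{\left(J,I \right)} = 5 - 5 J$ ($U{\left(J,I \right)} = - 5 J + 5 = 5 - 5 J$)
$\left(9 - 4\right) U{\left(-5,-5 \right)} = \left(9 - 4\right) \left(5 - -25\right) = \left(9 - 4\right) \left(5 + 25\right) = 5 \cdot 30 = 150$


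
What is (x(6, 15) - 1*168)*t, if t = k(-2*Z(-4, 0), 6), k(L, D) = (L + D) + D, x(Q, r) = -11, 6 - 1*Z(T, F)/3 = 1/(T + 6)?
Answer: 3759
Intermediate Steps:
Z(T, F) = 18 - 3/(6 + T) (Z(T, F) = 18 - 3/(T + 6) = 18 - 3/(6 + T))
k(L, D) = L + 2*D (k(L, D) = (D + L) + D = L + 2*D)
t = -21 (t = -6*(35 + 6*(-4))/(6 - 4) + 2*6 = -6*(35 - 24)/2 + 12 = -6*11/2 + 12 = -2*33/2 + 12 = -33 + 12 = -21)
(x(6, 15) - 1*168)*t = (-11 - 1*168)*(-21) = (-11 - 168)*(-21) = -179*(-21) = 3759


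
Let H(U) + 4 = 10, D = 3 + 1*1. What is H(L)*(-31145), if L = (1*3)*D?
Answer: -186870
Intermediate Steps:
D = 4 (D = 3 + 1 = 4)
L = 12 (L = (1*3)*4 = 3*4 = 12)
H(U) = 6 (H(U) = -4 + 10 = 6)
H(L)*(-31145) = 6*(-31145) = -186870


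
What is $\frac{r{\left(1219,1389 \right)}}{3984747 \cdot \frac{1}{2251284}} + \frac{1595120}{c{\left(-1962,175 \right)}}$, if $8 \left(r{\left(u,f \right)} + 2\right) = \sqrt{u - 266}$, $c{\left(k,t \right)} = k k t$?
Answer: $- \frac{50446849008316}{44738926256115} + \frac{187607 \sqrt{953}}{2656498} \approx 1.0526$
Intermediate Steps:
$c{\left(k,t \right)} = t k^{2}$ ($c{\left(k,t \right)} = k^{2} t = t k^{2}$)
$r{\left(u,f \right)} = -2 + \frac{\sqrt{-266 + u}}{8}$ ($r{\left(u,f \right)} = -2 + \frac{\sqrt{u - 266}}{8} = -2 + \frac{\sqrt{-266 + u}}{8}$)
$\frac{r{\left(1219,1389 \right)}}{3984747 \cdot \frac{1}{2251284}} + \frac{1595120}{c{\left(-1962,175 \right)}} = \frac{-2 + \frac{\sqrt{-266 + 1219}}{8}}{3984747 \cdot \frac{1}{2251284}} + \frac{1595120}{175 \left(-1962\right)^{2}} = \frac{-2 + \frac{\sqrt{953}}{8}}{3984747 \cdot \frac{1}{2251284}} + \frac{1595120}{175 \cdot 3849444} = \frac{-2 + \frac{\sqrt{953}}{8}}{\frac{1328249}{750428}} + \frac{1595120}{673652700} = \left(-2 + \frac{\sqrt{953}}{8}\right) \frac{750428}{1328249} + 1595120 \cdot \frac{1}{673652700} = \left(- \frac{1500856}{1328249} + \frac{187607 \sqrt{953}}{2656498}\right) + \frac{79756}{33682635} = - \frac{50446849008316}{44738926256115} + \frac{187607 \sqrt{953}}{2656498}$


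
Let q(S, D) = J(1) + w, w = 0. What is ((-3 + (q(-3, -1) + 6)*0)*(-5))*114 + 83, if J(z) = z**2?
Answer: 1793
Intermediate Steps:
q(S, D) = 1 (q(S, D) = 1**2 + 0 = 1 + 0 = 1)
((-3 + (q(-3, -1) + 6)*0)*(-5))*114 + 83 = ((-3 + (1 + 6)*0)*(-5))*114 + 83 = ((-3 + 7*0)*(-5))*114 + 83 = ((-3 + 0)*(-5))*114 + 83 = -3*(-5)*114 + 83 = 15*114 + 83 = 1710 + 83 = 1793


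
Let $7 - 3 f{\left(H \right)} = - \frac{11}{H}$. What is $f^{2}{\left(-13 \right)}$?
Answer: $\frac{6400}{1521} \approx 4.2078$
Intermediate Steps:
$f{\left(H \right)} = \frac{7}{3} + \frac{11}{3 H}$ ($f{\left(H \right)} = \frac{7}{3} - \frac{\left(-11\right) \frac{1}{H}}{3} = \frac{7}{3} + \frac{11}{3 H}$)
$f^{2}{\left(-13 \right)} = \left(\frac{11 + 7 \left(-13\right)}{3 \left(-13\right)}\right)^{2} = \left(\frac{1}{3} \left(- \frac{1}{13}\right) \left(11 - 91\right)\right)^{2} = \left(\frac{1}{3} \left(- \frac{1}{13}\right) \left(-80\right)\right)^{2} = \left(\frac{80}{39}\right)^{2} = \frac{6400}{1521}$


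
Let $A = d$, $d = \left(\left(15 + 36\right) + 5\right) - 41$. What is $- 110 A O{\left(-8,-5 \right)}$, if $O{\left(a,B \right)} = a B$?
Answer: $-66000$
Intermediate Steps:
$O{\left(a,B \right)} = B a$
$d = 15$ ($d = \left(51 + 5\right) - 41 = 56 - 41 = 15$)
$A = 15$
$- 110 A O{\left(-8,-5 \right)} = \left(-110\right) 15 \left(\left(-5\right) \left(-8\right)\right) = \left(-1650\right) 40 = -66000$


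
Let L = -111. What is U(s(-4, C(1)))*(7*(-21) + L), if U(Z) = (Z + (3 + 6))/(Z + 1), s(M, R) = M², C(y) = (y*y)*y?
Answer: -6450/17 ≈ -379.41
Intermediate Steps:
C(y) = y³ (C(y) = y²*y = y³)
U(Z) = (9 + Z)/(1 + Z) (U(Z) = (Z + 9)/(1 + Z) = (9 + Z)/(1 + Z))
U(s(-4, C(1)))*(7*(-21) + L) = ((9 + (-4)²)/(1 + (-4)²))*(7*(-21) - 111) = ((9 + 16)/(1 + 16))*(-147 - 111) = (25/17)*(-258) = -6450/17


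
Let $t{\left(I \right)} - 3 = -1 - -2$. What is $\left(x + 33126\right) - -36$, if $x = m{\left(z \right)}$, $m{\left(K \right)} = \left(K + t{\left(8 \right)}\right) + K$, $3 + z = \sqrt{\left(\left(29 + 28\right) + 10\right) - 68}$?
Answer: $33160 + 2 i \approx 33160.0 + 2.0 i$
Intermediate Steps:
$t{\left(I \right)} = 4$ ($t{\left(I \right)} = 3 - -1 = 3 + \left(-1 + 2\right) = 3 + 1 = 4$)
$z = -3 + i$ ($z = -3 + \sqrt{\left(\left(29 + 28\right) + 10\right) - 68} = -3 + \sqrt{\left(57 + 10\right) - 68} = -3 + \sqrt{67 - 68} = -3 + \sqrt{-1} = -3 + i \approx -3.0 + 1.0 i$)
$m{\left(K \right)} = 4 + 2 K$ ($m{\left(K \right)} = \left(K + 4\right) + K = \left(4 + K\right) + K = 4 + 2 K$)
$x = -2 + 2 i$ ($x = 4 + 2 \left(-3 + i\right) = 4 - \left(6 - 2 i\right) = -2 + 2 i \approx -2.0 + 2.0 i$)
$\left(x + 33126\right) - -36 = \left(\left(-2 + 2 i\right) + 33126\right) - -36 = \left(33124 + 2 i\right) + 36 = 33160 + 2 i$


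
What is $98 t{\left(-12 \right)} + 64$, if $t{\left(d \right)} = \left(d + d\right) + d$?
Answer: $-3464$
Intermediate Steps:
$t{\left(d \right)} = 3 d$ ($t{\left(d \right)} = 2 d + d = 3 d$)
$98 t{\left(-12 \right)} + 64 = 98 \cdot 3 \left(-12\right) + 64 = 98 \left(-36\right) + 64 = -3528 + 64 = -3464$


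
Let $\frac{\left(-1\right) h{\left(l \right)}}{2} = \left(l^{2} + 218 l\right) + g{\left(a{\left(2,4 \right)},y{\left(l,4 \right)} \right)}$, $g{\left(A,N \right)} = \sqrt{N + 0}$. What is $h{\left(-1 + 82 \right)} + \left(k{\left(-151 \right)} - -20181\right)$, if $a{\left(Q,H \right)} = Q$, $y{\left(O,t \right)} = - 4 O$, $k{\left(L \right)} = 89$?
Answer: $-28168 - 36 i \approx -28168.0 - 36.0 i$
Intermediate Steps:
$g{\left(A,N \right)} = \sqrt{N}$
$h{\left(l \right)} = - 436 l - 4 \sqrt{- l} - 2 l^{2}$ ($h{\left(l \right)} = - 2 \left(\left(l^{2} + 218 l\right) + \sqrt{- 4 l}\right) = - 2 \left(\left(l^{2} + 218 l\right) + 2 \sqrt{- l}\right) = - 2 \left(l^{2} + 2 \sqrt{- l} + 218 l\right) = - 436 l - 4 \sqrt{- l} - 2 l^{2}$)
$h{\left(-1 + 82 \right)} + \left(k{\left(-151 \right)} - -20181\right) = \left(- 436 \left(-1 + 82\right) - 4 \sqrt{- (-1 + 82)} - 2 \left(-1 + 82\right)^{2}\right) + \left(89 - -20181\right) = \left(\left(-436\right) 81 - 4 \sqrt{\left(-1\right) 81} - 2 \cdot 81^{2}\right) + \left(89 + 20181\right) = \left(-35316 - 4 \sqrt{-81} - 13122\right) + 20270 = \left(-35316 - 4 \cdot 9 i - 13122\right) + 20270 = \left(-35316 - 36 i - 13122\right) + 20270 = \left(-48438 - 36 i\right) + 20270 = -28168 - 36 i$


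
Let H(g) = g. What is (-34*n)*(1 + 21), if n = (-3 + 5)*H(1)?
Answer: -1496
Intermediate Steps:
n = 2 (n = (-3 + 5)*1 = 2*1 = 2)
(-34*n)*(1 + 21) = (-34*2)*(1 + 21) = -68*22 = -1496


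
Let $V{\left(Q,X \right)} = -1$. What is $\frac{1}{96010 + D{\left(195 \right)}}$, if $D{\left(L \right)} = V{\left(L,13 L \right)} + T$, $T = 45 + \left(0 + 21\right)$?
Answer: $\frac{1}{96075} \approx 1.0409 \cdot 10^{-5}$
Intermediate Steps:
$T = 66$ ($T = 45 + 21 = 66$)
$D{\left(L \right)} = 65$ ($D{\left(L \right)} = -1 + 66 = 65$)
$\frac{1}{96010 + D{\left(195 \right)}} = \frac{1}{96010 + 65} = \frac{1}{96075}$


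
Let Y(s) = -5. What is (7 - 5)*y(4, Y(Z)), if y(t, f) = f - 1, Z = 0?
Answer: -12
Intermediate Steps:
y(t, f) = -1 + f
(7 - 5)*y(4, Y(Z)) = (7 - 5)*(-1 - 5) = 2*(-6) = -12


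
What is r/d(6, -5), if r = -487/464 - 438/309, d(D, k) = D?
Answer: -117905/286752 ≈ -0.41117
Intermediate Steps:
r = -117905/47792 (r = -487*1/464 - 438*1/309 = -487/464 - 146/103 = -117905/47792 ≈ -2.4670)
r/d(6, -5) = -117905/47792/6 = -117905/47792*1/6 = -117905/286752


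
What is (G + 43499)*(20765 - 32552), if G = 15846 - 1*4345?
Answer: -648285000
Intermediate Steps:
G = 11501 (G = 15846 - 4345 = 11501)
(G + 43499)*(20765 - 32552) = (11501 + 43499)*(20765 - 32552) = 55000*(-11787) = -648285000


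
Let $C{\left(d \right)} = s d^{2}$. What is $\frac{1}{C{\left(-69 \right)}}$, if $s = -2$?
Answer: $- \frac{1}{9522} \approx -0.00010502$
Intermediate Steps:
$C{\left(d \right)} = - 2 d^{2}$
$\frac{1}{C{\left(-69 \right)}} = \frac{1}{\left(-2\right) \left(-69\right)^{2}} = \frac{1}{\left(-2\right) 4761} = \frac{1}{-9522} = - \frac{1}{9522}$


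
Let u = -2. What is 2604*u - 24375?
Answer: -29583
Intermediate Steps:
2604*u - 24375 = 2604*(-2) - 24375 = -5208 - 24375 = -29583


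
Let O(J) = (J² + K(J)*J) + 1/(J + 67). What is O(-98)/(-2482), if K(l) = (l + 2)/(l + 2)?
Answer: -294685/76942 ≈ -3.8300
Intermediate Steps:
K(l) = 1 (K(l) = (2 + l)/(2 + l) = 1)
O(J) = J + J² + 1/(67 + J) (O(J) = (J² + 1*J) + 1/(J + 67) = (J² + J) + 1/(67 + J) = (J + J²) + 1/(67 + J) = J + J² + 1/(67 + J))
O(-98)/(-2482) = ((1 + (-98)³ + 67*(-98) + 68*(-98)²)/(67 - 98))/(-2482) = ((1 - 941192 - 6566 + 68*9604)/(-31))*(-1/2482) = -(1 - 941192 - 6566 + 653072)/31*(-1/2482) = -1/31*(-294685)*(-1/2482) = (294685/31)*(-1/2482) = -294685/76942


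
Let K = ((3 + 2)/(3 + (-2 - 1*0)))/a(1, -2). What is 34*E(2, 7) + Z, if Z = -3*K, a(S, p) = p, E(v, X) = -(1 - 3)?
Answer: 151/2 ≈ 75.500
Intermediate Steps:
E(v, X) = 2 (E(v, X) = -1*(-2) = 2)
K = -5/2 (K = ((3 + 2)/(3 + (-2 - 1*0)))/(-2) = (5/(3 + (-2 + 0)))*(-1/2) = (5/(3 - 2))*(-1/2) = (5/1)*(-1/2) = (5*1)*(-1/2) = 5*(-1/2) = -5/2 ≈ -2.5000)
Z = 15/2 (Z = -3*(-5/2) = 15/2 ≈ 7.5000)
34*E(2, 7) + Z = 34*2 + 15/2 = 68 + 15/2 = 151/2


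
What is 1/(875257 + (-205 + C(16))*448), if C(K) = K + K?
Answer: 1/797753 ≈ 1.2535e-6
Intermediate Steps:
C(K) = 2*K
1/(875257 + (-205 + C(16))*448) = 1/(875257 + (-205 + 2*16)*448) = 1/(875257 + (-205 + 32)*448) = 1/(875257 - 173*448) = 1/(875257 - 77504) = 1/797753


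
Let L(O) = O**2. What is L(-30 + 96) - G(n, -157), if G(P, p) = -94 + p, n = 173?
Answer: 4607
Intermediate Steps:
L(-30 + 96) - G(n, -157) = (-30 + 96)**2 - (-94 - 157) = 66**2 - 1*(-251) = 4356 + 251 = 4607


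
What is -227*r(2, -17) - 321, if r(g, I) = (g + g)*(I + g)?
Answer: 13299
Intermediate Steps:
r(g, I) = 2*g*(I + g) (r(g, I) = (2*g)*(I + g) = 2*g*(I + g))
-227*r(2, -17) - 321 = -454*2*(-17 + 2) - 321 = -454*2*(-15) - 321 = -227*(-60) - 321 = 13620 - 321 = 13299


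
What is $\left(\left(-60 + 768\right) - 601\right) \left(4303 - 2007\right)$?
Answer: $245672$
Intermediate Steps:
$\left(\left(-60 + 768\right) - 601\right) \left(4303 - 2007\right) = \left(708 - 601\right) 2296 = 107 \cdot 2296 = 245672$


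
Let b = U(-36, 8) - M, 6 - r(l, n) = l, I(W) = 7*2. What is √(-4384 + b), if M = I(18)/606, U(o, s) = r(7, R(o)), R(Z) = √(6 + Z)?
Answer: I*√402584586/303 ≈ 66.219*I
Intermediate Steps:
I(W) = 14
r(l, n) = 6 - l
U(o, s) = -1 (U(o, s) = 6 - 1*7 = 6 - 7 = -1)
M = 7/303 (M = 14/606 = 14*(1/606) = 7/303 ≈ 0.023102)
b = -310/303 (b = -1 - 1*7/303 = -1 - 7/303 = -310/303 ≈ -1.0231)
√(-4384 + b) = √(-4384 - 310/303) = √(-1328662/303) = I*√402584586/303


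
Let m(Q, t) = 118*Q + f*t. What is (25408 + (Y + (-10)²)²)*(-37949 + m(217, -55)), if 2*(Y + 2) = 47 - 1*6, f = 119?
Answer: -745136322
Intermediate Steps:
m(Q, t) = 118*Q + 119*t
Y = 37/2 (Y = -2 + (47 - 1*6)/2 = -2 + (47 - 6)/2 = -2 + (½)*41 = -2 + 41/2 = 37/2 ≈ 18.500)
(25408 + (Y + (-10)²)²)*(-37949 + m(217, -55)) = (25408 + (37/2 + (-10)²)²)*(-37949 + (118*217 + 119*(-55))) = (25408 + (37/2 + 100)²)*(-37949 + (25606 - 6545)) = (25408 + (237/2)²)*(-37949 + 19061) = (25408 + 56169/4)*(-18888) = (157801/4)*(-18888) = -745136322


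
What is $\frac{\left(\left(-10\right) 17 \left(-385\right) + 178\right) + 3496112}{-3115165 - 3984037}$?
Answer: $- \frac{1780870}{3549601} \approx -0.50171$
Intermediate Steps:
$\frac{\left(\left(-10\right) 17 \left(-385\right) + 178\right) + 3496112}{-3115165 - 3984037} = \frac{\left(\left(-170\right) \left(-385\right) + 178\right) + 3496112}{-7099202} = \left(\left(65450 + 178\right) + 3496112\right) \left(- \frac{1}{7099202}\right) = \left(65628 + 3496112\right) \left(- \frac{1}{7099202}\right) = 3561740 \left(- \frac{1}{7099202}\right) = - \frac{1780870}{3549601}$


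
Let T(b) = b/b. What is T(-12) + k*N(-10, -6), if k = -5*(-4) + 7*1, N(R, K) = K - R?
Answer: 109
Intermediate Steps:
T(b) = 1
k = 27 (k = 20 + 7 = 27)
T(-12) + k*N(-10, -6) = 1 + 27*(-6 - 1*(-10)) = 1 + 27*(-6 + 10) = 1 + 27*4 = 1 + 108 = 109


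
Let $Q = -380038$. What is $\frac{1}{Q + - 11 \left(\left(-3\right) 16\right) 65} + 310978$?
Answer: $\frac{107510692203}{345718} \approx 3.1098 \cdot 10^{5}$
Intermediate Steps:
$\frac{1}{Q + - 11 \left(\left(-3\right) 16\right) 65} + 310978 = \frac{1}{-380038 + - 11 \left(\left(-3\right) 16\right) 65} + 310978 = \frac{1}{-380038 + \left(-11\right) \left(-48\right) 65} + 310978 = \frac{1}{-380038 + 528 \cdot 65} + 310978 = \frac{1}{-380038 + 34320} + 310978 = \frac{1}{-345718} + 310978 = - \frac{1}{345718} + 310978 = \frac{107510692203}{345718}$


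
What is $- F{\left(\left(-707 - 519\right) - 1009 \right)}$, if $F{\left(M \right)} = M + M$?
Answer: $4470$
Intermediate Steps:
$F{\left(M \right)} = 2 M$
$- F{\left(\left(-707 - 519\right) - 1009 \right)} = - 2 \left(\left(-707 - 519\right) - 1009\right) = - 2 \left(-1226 - 1009\right) = - 2 \left(-2235\right) = \left(-1\right) \left(-4470\right) = 4470$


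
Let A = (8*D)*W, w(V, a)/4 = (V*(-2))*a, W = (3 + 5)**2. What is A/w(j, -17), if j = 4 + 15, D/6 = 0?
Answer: 0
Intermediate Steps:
W = 64 (W = 8**2 = 64)
D = 0 (D = 6*0 = 0)
j = 19
w(V, a) = -8*V*a (w(V, a) = 4*((V*(-2))*a) = 4*((-2*V)*a) = 4*(-2*V*a) = -8*V*a)
A = 0 (A = (8*0)*64 = 0*64 = 0)
A/w(j, -17) = 0/((-8*19*(-17))) = 0/2584 = 0*(1/2584) = 0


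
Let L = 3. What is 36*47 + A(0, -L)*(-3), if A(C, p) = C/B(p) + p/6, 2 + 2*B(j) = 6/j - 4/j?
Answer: 3387/2 ≈ 1693.5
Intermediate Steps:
B(j) = -1 + 1/j (B(j) = -1 + (6/j - 4/j)/2 = -1 + (2/j)/2 = -1 + 1/j)
A(C, p) = p/6 + C*p/(1 - p) (A(C, p) = C/(((1 - p)/p)) + p/6 = C*(p/(1 - p)) + p*(⅙) = C*p/(1 - p) + p/6 = p/6 + C*p/(1 - p))
36*47 + A(0, -L)*(-3) = 36*47 + ((-1*3)*(-1 - 1*3 - 6*0)/(6*(-1 - 1*3)))*(-3) = 1692 + ((⅙)*(-3)*(-1 - 3 + 0)/(-1 - 3))*(-3) = 1692 + ((⅙)*(-3)*(-4)/(-4))*(-3) = 1692 + ((⅙)*(-3)*(-¼)*(-4))*(-3) = 1692 - ½*(-3) = 1692 + 3/2 = 3387/2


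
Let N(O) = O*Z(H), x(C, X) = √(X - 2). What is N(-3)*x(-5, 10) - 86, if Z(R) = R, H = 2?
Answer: -86 - 12*√2 ≈ -102.97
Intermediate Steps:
x(C, X) = √(-2 + X)
N(O) = 2*O (N(O) = O*2 = 2*O)
N(-3)*x(-5, 10) - 86 = (2*(-3))*√(-2 + 10) - 86 = -12*√2 - 86 = -86 - 12*√2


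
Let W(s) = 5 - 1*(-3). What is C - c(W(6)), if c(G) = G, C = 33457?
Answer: 33449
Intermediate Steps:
W(s) = 8 (W(s) = 5 + 3 = 8)
C - c(W(6)) = 33457 - 1*8 = 33457 - 8 = 33449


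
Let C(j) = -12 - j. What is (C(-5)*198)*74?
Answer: -102564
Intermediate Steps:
(C(-5)*198)*74 = ((-12 - 1*(-5))*198)*74 = ((-12 + 5)*198)*74 = -7*198*74 = -1386*74 = -102564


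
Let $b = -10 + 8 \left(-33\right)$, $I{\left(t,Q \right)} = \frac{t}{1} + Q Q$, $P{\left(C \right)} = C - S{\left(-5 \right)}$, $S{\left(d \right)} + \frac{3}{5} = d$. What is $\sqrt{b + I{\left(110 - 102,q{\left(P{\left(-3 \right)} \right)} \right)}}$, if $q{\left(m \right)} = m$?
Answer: $\frac{i \sqrt{6481}}{5} \approx 16.101 i$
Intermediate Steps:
$S{\left(d \right)} = - \frac{3}{5} + d$
$P{\left(C \right)} = \frac{28}{5} + C$ ($P{\left(C \right)} = C - \left(- \frac{3}{5} - 5\right) = C - - \frac{28}{5} = C + \frac{28}{5} = \frac{28}{5} + C$)
$I{\left(t,Q \right)} = t + Q^{2}$ ($I{\left(t,Q \right)} = t 1 + Q^{2} = t + Q^{2}$)
$b = -274$ ($b = -10 - 264 = -274$)
$\sqrt{b + I{\left(110 - 102,q{\left(P{\left(-3 \right)} \right)} \right)}} = \sqrt{-274 + \left(\left(110 - 102\right) + \left(\frac{28}{5} - 3\right)^{2}\right)} = \sqrt{-274 + \left(\left(110 - 102\right) + \left(\frac{13}{5}\right)^{2}\right)} = \sqrt{-274 + \left(8 + \frac{169}{25}\right)} = \sqrt{-274 + \frac{369}{25}} = \sqrt{- \frac{6481}{25}} = \frac{i \sqrt{6481}}{5}$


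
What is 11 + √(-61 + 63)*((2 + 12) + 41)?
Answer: 11 + 55*√2 ≈ 88.782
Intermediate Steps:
11 + √(-61 + 63)*((2 + 12) + 41) = 11 + √2*(14 + 41) = 11 + √2*55 = 11 + 55*√2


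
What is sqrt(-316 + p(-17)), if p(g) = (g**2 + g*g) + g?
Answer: 7*sqrt(5) ≈ 15.652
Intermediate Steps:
p(g) = g + 2*g**2 (p(g) = (g**2 + g**2) + g = 2*g**2 + g = g + 2*g**2)
sqrt(-316 + p(-17)) = sqrt(-316 - 17*(1 + 2*(-17))) = sqrt(-316 - 17*(1 - 34)) = sqrt(-316 - 17*(-33)) = sqrt(-316 + 561) = sqrt(245) = 7*sqrt(5)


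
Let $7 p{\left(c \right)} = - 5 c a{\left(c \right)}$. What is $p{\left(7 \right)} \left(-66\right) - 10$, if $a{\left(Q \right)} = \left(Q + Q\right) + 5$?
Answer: $6260$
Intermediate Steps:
$a{\left(Q \right)} = 5 + 2 Q$ ($a{\left(Q \right)} = 2 Q + 5 = 5 + 2 Q$)
$p{\left(c \right)} = - \frac{5 c \left(5 + 2 c\right)}{7}$ ($p{\left(c \right)} = \frac{- 5 c \left(5 + 2 c\right)}{7} = \frac{\left(-5\right) c \left(5 + 2 c\right)}{7} = - \frac{5 c \left(5 + 2 c\right)}{7}$)
$p{\left(7 \right)} \left(-66\right) - 10 = \left(- \frac{5}{7}\right) 7 \left(5 + 2 \cdot 7\right) \left(-66\right) - 10 = \left(- \frac{5}{7}\right) 7 \left(5 + 14\right) \left(-66\right) - 10 = \left(- \frac{5}{7}\right) 7 \cdot 19 \left(-66\right) - 10 = \left(-95\right) \left(-66\right) - 10 = 6270 - 10 = 6260$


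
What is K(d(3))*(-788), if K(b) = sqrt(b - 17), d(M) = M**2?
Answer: -1576*I*sqrt(2) ≈ -2228.8*I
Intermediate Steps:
K(b) = sqrt(-17 + b)
K(d(3))*(-788) = sqrt(-17 + 3**2)*(-788) = sqrt(-17 + 9)*(-788) = sqrt(-8)*(-788) = (2*I*sqrt(2))*(-788) = -1576*I*sqrt(2)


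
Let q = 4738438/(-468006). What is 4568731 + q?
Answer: 1069094390974/234003 ≈ 4.5687e+6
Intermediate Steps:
q = -2369219/234003 (q = 4738438*(-1/468006) = -2369219/234003 ≈ -10.125)
4568731 + q = 4568731 - 2369219/234003 = 1069094390974/234003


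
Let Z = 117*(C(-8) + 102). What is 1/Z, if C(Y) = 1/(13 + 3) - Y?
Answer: 16/206037 ≈ 7.7656e-5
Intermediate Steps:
C(Y) = 1/16 - Y
Z = 206037/16 (Z = 117*((1/16 - 1*(-8)) + 102) = 117*((1/16 + 8) + 102) = 117*(129/16 + 102) = 117*(1761/16) = 206037/16 ≈ 12877.)
1/Z = 1/(206037/16) = 16/206037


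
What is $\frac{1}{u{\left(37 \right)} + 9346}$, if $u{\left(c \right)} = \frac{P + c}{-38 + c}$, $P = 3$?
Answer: $\frac{1}{9306} \approx 0.00010746$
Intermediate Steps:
$u{\left(c \right)} = \frac{3 + c}{-38 + c}$
$\frac{1}{u{\left(37 \right)} + 9346} = \frac{1}{\frac{3 + 37}{-38 + 37} + 9346} = \frac{1}{\frac{1}{-1} \cdot 40 + 9346} = \frac{1}{\left(-1\right) 40 + 9346} = \frac{1}{-40 + 9346} = \frac{1}{9306}$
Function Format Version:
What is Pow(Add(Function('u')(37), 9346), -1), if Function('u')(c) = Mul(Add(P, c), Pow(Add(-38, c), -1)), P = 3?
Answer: Rational(1, 9306) ≈ 0.00010746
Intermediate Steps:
Function('u')(c) = Mul(Pow(Add(-38, c), -1), Add(3, c)) (Function('u')(c) = Mul(Add(3, c), Pow(Add(-38, c), -1)) = Mul(Pow(Add(-38, c), -1), Add(3, c)))
Pow(Add(Function('u')(37), 9346), -1) = Pow(Add(Mul(Pow(Add(-38, 37), -1), Add(3, 37)), 9346), -1) = Pow(Add(Mul(Pow(-1, -1), 40), 9346), -1) = Pow(Add(Mul(-1, 40), 9346), -1) = Pow(Add(-40, 9346), -1) = Pow(9306, -1) = Rational(1, 9306)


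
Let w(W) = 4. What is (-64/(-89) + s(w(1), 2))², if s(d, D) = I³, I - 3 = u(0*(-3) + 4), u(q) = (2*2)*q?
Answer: 372728565225/7921 ≈ 4.7056e+7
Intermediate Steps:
u(q) = 4*q
I = 19 (I = 3 + 4*(0*(-3) + 4) = 3 + 4*(0 + 4) = 3 + 4*4 = 3 + 16 = 19)
s(d, D) = 6859 (s(d, D) = 19³ = 6859)
(-64/(-89) + s(w(1), 2))² = (-64/(-89) + 6859)² = (-64*(-1/89) + 6859)² = (64/89 + 6859)² = (610515/89)² = 372728565225/7921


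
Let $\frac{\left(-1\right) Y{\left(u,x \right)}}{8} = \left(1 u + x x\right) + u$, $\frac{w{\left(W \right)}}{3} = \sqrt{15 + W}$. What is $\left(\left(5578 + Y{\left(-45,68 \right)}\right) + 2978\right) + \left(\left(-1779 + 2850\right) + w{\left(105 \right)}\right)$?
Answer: $-26645 + 6 \sqrt{30} \approx -26612.0$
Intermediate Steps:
$w{\left(W \right)} = 3 \sqrt{15 + W}$
$Y{\left(u,x \right)} = - 16 u - 8 x^{2}$ ($Y{\left(u,x \right)} = - 8 \left(\left(1 u + x x\right) + u\right) = - 8 \left(\left(u + x^{2}\right) + u\right) = - 8 \left(x^{2} + 2 u\right) = - 16 u - 8 x^{2}$)
$\left(\left(5578 + Y{\left(-45,68 \right)}\right) + 2978\right) + \left(\left(-1779 + 2850\right) + w{\left(105 \right)}\right) = \left(\left(5578 - \left(-720 + 8 \cdot 68^{2}\right)\right) + 2978\right) + \left(\left(-1779 + 2850\right) + 3 \sqrt{15 + 105}\right) = \left(\left(5578 + \left(720 - 36992\right)\right) + 2978\right) + \left(1071 + 3 \sqrt{120}\right) = \left(\left(5578 + \left(720 - 36992\right)\right) + 2978\right) + \left(1071 + 3 \cdot 2 \sqrt{30}\right) = \left(\left(5578 - 36272\right) + 2978\right) + \left(1071 + 6 \sqrt{30}\right) = \left(-30694 + 2978\right) + \left(1071 + 6 \sqrt{30}\right) = -27716 + \left(1071 + 6 \sqrt{30}\right) = -26645 + 6 \sqrt{30}$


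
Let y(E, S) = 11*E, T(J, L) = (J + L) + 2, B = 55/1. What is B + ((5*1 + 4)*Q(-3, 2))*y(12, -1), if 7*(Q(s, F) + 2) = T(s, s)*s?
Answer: -1991/7 ≈ -284.43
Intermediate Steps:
B = 55 (B = 55*1 = 55)
T(J, L) = 2 + J + L
Q(s, F) = -2 + s*(2 + 2*s)/7 (Q(s, F) = -2 + ((2 + s + s)*s)/7 = -2 + ((2 + 2*s)*s)/7 = -2 + (s*(2 + 2*s))/7 = -2 + s*(2 + 2*s)/7)
B + ((5*1 + 4)*Q(-3, 2))*y(12, -1) = 55 + ((5*1 + 4)*(-2 + (2/7)*(-3)*(1 - 3)))*(11*12) = 55 + ((5 + 4)*(-2 + (2/7)*(-3)*(-2)))*132 = 55 + (9*(-2 + 12/7))*132 = 55 + (9*(-2/7))*132 = 55 - 18/7*132 = 55 - 2376/7 = -1991/7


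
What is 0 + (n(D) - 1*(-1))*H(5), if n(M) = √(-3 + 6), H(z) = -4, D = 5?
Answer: -4 - 4*√3 ≈ -10.928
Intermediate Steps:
n(M) = √3
0 + (n(D) - 1*(-1))*H(5) = 0 + (√3 - 1*(-1))*(-4) = 0 + (√3 + 1)*(-4) = 0 + (1 + √3)*(-4) = 0 + (-4 - 4*√3) = -4 - 4*√3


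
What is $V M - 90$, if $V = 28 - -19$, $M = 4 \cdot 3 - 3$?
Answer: $333$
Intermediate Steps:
$M = 9$ ($M = 12 - 3 = 9$)
$V = 47$ ($V = 28 + 19 = 47$)
$V M - 90 = 47 \cdot 9 - 90 = 423 - 90 = 333$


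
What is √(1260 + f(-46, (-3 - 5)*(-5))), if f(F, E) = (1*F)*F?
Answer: 4*√211 ≈ 58.103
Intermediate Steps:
f(F, E) = F² (f(F, E) = F*F = F²)
√(1260 + f(-46, (-3 - 5)*(-5))) = √(1260 + (-46)²) = √(1260 + 2116) = √3376 = 4*√211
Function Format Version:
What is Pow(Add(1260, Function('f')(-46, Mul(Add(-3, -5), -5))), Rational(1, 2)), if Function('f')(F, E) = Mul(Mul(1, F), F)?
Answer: Mul(4, Pow(211, Rational(1, 2))) ≈ 58.103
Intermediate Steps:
Function('f')(F, E) = Pow(F, 2) (Function('f')(F, E) = Mul(F, F) = Pow(F, 2))
Pow(Add(1260, Function('f')(-46, Mul(Add(-3, -5), -5))), Rational(1, 2)) = Pow(Add(1260, Pow(-46, 2)), Rational(1, 2)) = Pow(Add(1260, 2116), Rational(1, 2)) = Pow(3376, Rational(1, 2)) = Mul(4, Pow(211, Rational(1, 2)))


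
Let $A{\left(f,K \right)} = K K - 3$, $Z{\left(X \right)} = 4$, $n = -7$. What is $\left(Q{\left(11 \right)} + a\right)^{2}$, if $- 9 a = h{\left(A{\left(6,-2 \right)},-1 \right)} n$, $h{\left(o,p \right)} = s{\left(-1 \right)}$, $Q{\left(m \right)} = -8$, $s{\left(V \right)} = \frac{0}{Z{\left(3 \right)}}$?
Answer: $64$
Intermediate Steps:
$A{\left(f,K \right)} = -3 + K^{2}$ ($A{\left(f,K \right)} = K^{2} - 3 = -3 + K^{2}$)
$s{\left(V \right)} = 0$ ($s{\left(V \right)} = \frac{0}{4} = 0 \cdot \frac{1}{4} = 0$)
$h{\left(o,p \right)} = 0$
$a = 0$ ($a = - \frac{0 \left(-7\right)}{9} = \left(- \frac{1}{9}\right) 0 = 0$)
$\left(Q{\left(11 \right)} + a\right)^{2} = \left(-8 + 0\right)^{2} = \left(-8\right)^{2} = 64$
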